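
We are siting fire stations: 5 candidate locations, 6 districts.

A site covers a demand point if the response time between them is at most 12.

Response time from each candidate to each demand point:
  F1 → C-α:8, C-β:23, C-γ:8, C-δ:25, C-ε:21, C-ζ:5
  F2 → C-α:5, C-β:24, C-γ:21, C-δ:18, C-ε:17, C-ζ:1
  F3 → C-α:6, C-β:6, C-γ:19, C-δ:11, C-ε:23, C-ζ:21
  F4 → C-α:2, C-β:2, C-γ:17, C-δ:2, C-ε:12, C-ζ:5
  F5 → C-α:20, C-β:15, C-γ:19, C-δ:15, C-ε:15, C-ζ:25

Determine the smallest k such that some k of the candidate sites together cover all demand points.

2

Coverage sets (demand points within 12 of each site):
  F1: {C-α, C-γ, C-ζ}
  F2: {C-α, C-ζ}
  F3: {C-α, C-β, C-δ}
  F4: {C-α, C-β, C-δ, C-ε, C-ζ}
  F5: {}
No single site covers all 6 demand points.
But {F1, F4} covers everything, so the minimum is 2.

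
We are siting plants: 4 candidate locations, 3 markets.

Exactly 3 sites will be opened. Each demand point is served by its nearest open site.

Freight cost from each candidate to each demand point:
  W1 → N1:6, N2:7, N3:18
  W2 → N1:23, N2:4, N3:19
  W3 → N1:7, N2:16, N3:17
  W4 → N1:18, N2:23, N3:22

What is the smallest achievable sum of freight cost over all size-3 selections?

Open {W1, W2, W3}.
  N1→W1 6, N2→W2 4, N3→W3 17  ⇒ total 27.
Compare {W1, W2, W4}: total 28.
Compare {W2, W3, W4}: total 28.
No size-3 selection does better; minimum is 27.

27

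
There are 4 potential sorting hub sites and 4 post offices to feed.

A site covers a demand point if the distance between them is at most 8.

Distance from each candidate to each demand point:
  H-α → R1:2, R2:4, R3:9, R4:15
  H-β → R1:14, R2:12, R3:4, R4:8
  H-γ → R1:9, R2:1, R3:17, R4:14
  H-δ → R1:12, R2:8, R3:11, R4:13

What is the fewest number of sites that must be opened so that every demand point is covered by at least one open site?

2

Coverage sets (demand points within 8 of each site):
  H-α: {R1, R2}
  H-β: {R3, R4}
  H-γ: {R2}
  H-δ: {R2}
No single site covers all 4 demand points.
But {H-α, H-β} covers everything, so the minimum is 2.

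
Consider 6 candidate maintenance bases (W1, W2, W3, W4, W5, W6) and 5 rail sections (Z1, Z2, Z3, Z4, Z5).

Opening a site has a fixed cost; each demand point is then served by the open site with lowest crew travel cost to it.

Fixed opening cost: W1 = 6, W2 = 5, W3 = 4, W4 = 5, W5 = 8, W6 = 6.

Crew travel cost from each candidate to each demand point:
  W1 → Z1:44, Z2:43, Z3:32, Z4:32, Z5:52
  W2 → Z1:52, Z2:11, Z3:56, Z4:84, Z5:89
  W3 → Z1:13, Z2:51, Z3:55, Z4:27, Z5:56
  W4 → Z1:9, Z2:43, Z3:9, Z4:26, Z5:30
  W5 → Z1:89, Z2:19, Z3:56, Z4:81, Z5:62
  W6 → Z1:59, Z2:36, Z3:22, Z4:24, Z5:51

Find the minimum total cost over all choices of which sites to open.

Open {W2, W4}: assign each demand point to its cheapest open site.
  Z1→W4 9, Z2→W2 11, Z3→W4 9, Z4→W4 26, Z5→W4 30
  crew travel cost 85, fixed 10 → total 95.
Compare {W2, W3, W4}: crew travel cost 85 + fixed 14 = 99.
Compare {W2, W4, W6}: crew travel cost 83 + fixed 16 = 99.
Compare {W1, W2, W4}: crew travel cost 85 + fixed 16 = 101.
All other subsets cost ≥ 99. Minimum total cost: 95.

95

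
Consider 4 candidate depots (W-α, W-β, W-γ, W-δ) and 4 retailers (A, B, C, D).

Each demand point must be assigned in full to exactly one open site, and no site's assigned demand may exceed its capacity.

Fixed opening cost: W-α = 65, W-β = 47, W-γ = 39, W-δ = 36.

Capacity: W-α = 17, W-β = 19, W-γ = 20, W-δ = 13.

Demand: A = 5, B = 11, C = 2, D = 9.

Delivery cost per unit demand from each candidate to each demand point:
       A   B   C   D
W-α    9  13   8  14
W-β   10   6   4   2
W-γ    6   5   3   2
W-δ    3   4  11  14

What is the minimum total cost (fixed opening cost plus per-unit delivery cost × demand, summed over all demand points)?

173

Open {W-γ, W-δ}; cheapest assignment that respects the capacities:
  W-γ (cap 20, load 16): A, C, D — cost 5×6 + 2×3 + 9×2 = 54
  W-δ (cap 13, load 11): B — cost 11×4 = 44
  Shipping 98, fixed 75 → total 173.
  Any other capacity-feasible assignment to {W-γ, W-δ} ships for at least 98.
Compare {W-β, W-γ}: its best feasible assignment gives total 195.
Compare {W-β, W-δ}: its best feasible assignment gives total 203.
Every other set of open sites that can feasibly serve all demand totals ≥ 195 even under its best assignment. Minimum: 173.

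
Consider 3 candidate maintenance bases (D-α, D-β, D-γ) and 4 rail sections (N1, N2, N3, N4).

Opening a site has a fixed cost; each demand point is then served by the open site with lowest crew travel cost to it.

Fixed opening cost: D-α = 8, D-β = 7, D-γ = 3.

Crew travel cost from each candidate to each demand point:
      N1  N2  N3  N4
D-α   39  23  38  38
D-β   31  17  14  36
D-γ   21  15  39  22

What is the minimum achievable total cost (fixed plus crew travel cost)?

82

Open {D-β, D-γ}: assign each demand point to its cheapest open site.
  N1→D-γ 21, N2→D-γ 15, N3→D-β 14, N4→D-γ 22
  crew travel cost 72, fixed 10 → total 82.
Compare {D-α, D-β, D-γ}: crew travel cost 72 + fixed 18 = 90.
Compare {D-γ}: crew travel cost 97 + fixed 3 = 100.
Compare {D-β}: crew travel cost 98 + fixed 7 = 105.
All other subsets cost ≥ 90. Minimum total cost: 82.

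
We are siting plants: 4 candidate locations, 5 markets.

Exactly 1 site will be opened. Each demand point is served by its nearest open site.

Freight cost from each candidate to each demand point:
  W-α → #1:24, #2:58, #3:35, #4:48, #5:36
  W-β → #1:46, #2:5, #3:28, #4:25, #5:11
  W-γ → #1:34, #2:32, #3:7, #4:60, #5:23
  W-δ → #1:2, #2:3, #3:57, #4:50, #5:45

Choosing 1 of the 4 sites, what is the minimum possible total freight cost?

115

Open {W-β}.
  #1→W-β 46, #2→W-β 5, #3→W-β 28, #4→W-β 25, #5→W-β 11  ⇒ total 115.
Compare {W-γ}: total 156.
Compare {W-δ}: total 157.
No size-1 selection does better; minimum is 115.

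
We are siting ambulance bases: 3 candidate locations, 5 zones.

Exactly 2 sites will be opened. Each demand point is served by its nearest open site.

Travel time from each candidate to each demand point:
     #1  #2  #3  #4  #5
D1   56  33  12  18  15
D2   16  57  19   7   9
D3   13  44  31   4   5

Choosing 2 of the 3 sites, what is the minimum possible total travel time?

67

Open {D1, D3}.
  #1→D3 13, #2→D1 33, #3→D1 12, #4→D3 4, #5→D3 5  ⇒ total 67.
Compare {D1, D2}: total 77.
Compare {D2, D3}: total 85.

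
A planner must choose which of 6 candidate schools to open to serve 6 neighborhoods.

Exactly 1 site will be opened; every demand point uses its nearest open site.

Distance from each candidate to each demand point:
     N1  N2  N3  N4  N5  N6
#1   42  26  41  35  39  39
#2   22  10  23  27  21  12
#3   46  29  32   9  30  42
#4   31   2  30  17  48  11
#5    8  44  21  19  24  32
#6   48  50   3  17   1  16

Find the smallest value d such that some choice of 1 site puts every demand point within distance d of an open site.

27

Open {#2}.
  Farthest demand point is N4 at distance 27 (to #2); all others are ≤ 27.
With {#1} the worst case is 42.
With {#5} the worst case is 44.
No size-1 selection achieves below 27.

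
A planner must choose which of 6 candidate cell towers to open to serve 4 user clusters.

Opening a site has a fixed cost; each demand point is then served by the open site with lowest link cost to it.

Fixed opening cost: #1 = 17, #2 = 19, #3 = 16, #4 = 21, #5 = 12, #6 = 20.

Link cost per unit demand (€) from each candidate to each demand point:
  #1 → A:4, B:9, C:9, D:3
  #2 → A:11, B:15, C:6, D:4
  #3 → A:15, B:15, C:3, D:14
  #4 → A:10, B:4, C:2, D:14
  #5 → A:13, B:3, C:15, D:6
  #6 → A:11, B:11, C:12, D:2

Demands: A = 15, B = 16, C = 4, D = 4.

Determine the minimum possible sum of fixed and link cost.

177

Open {#1, #3, #5}: assign each demand point to its cheapest open site.
  A→#1 15×4=60, B→#5 16×3=48, C→#3 4×3=12, D→#1 4×3=12
  link cost 132, fixed 45 → total 177.
Compare {#1, #4, #5}: link cost 128 + fixed 50 = 178.
Compare {#1, #4}: link cost 144 + fixed 38 = 182.
Compare {#1, #5}: link cost 156 + fixed 29 = 185.
All other subsets cost ≥ 178. Minimum total cost: 177.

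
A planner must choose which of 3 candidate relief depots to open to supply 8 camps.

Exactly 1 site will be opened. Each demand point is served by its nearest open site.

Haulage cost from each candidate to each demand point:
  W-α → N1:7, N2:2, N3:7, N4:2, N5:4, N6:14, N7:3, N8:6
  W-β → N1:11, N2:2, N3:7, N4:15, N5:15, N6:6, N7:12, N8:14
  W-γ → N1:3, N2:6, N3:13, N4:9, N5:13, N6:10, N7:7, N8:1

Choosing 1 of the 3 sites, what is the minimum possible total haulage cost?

45

Open {W-α}.
  N1→W-α 7, N2→W-α 2, N3→W-α 7, N4→W-α 2, N5→W-α 4, N6→W-α 14, N7→W-α 3, N8→W-α 6  ⇒ total 45.
Compare {W-γ}: total 62.
Compare {W-β}: total 82.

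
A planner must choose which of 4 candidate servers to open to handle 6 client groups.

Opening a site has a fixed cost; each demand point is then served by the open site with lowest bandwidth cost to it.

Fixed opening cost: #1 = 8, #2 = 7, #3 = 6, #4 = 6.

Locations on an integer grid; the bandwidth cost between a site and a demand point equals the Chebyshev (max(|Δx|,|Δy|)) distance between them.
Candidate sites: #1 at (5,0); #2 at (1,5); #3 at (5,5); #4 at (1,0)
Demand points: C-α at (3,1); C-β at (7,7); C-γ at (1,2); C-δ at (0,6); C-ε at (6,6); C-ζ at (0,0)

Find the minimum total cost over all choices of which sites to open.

25

Open {#3, #4}: assign each demand point to its cheapest open site.
  C-α→#4 2, C-β→#3 2, C-γ→#4 2, C-δ→#3 5, C-ε→#3 1, C-ζ→#4 1
  bandwidth cost 13, fixed 12 → total 25.
Compare {#3}: bandwidth cost 21 + fixed 6 = 27.
Compare {#2, #3, #4}: bandwidth cost 9 + fixed 19 = 28.
Compare {#2, #3}: bandwidth cost 16 + fixed 13 = 29.
All other subsets cost ≥ 27. Minimum total cost: 25.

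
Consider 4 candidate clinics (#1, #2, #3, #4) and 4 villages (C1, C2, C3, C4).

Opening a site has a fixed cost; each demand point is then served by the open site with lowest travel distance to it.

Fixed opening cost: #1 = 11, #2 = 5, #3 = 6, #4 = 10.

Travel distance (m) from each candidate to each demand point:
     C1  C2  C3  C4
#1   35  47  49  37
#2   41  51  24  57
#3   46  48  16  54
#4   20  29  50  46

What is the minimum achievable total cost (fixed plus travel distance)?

127

Open {#3, #4}: assign each demand point to its cheapest open site.
  C1→#4 20, C2→#4 29, C3→#3 16, C4→#4 46
  travel distance 111, fixed 16 → total 127.
Compare {#1, #3, #4}: travel distance 102 + fixed 27 = 129.
Compare {#2, #3, #4}: travel distance 111 + fixed 21 = 132.
Compare {#2, #4}: travel distance 119 + fixed 15 = 134.
All other subsets cost ≥ 129. Minimum total cost: 127.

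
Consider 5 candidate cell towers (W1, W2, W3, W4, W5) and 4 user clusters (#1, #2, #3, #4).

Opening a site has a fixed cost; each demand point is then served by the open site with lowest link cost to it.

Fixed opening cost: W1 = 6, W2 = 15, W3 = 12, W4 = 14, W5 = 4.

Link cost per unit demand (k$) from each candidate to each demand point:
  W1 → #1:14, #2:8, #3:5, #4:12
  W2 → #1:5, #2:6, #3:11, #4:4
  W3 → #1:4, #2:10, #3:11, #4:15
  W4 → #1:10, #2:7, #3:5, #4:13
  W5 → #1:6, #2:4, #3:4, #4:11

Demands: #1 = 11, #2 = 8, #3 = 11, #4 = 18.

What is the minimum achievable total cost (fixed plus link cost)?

Open {W2, W5}: assign each demand point to its cheapest open site.
  #1→W2 11×5=55, #2→W5 8×4=32, #3→W5 11×4=44, #4→W2 18×4=72
  link cost 203, fixed 19 → total 222.
Compare {W2, W3, W5}: link cost 192 + fixed 31 = 223.
Compare {W1, W2, W5}: link cost 203 + fixed 25 = 228.
Compare {W1, W2, W3, W5}: link cost 192 + fixed 37 = 229.
All other subsets cost ≥ 223. Minimum total cost: 222.

222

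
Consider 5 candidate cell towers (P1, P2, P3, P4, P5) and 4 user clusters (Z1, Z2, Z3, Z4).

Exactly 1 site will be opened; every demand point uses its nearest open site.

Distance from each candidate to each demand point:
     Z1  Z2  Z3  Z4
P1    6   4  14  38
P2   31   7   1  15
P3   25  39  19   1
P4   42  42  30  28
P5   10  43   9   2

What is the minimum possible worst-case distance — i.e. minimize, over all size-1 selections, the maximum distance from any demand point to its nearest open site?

Open {P2}.
  Farthest demand point is Z1 at distance 31 (to P2); all others are ≤ 31.
With {P1} the worst case is 38.
With {P3} the worst case is 39.
No size-1 selection achieves below 31.

31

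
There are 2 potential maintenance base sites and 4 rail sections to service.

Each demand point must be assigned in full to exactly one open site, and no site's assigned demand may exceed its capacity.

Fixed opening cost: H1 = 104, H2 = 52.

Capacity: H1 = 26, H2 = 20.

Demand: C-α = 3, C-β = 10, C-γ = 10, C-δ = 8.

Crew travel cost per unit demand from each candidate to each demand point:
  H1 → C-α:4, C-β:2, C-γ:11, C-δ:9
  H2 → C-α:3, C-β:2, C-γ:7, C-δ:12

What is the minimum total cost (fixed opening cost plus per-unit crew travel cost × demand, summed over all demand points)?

Open {H1, H2}; cheapest assignment that respects the capacities:
  H1 (cap 26, load 18): C-β, C-δ — cost 10×2 + 8×9 = 92
  H2 (cap 20, load 13): C-α, C-γ — cost 3×3 + 10×7 = 79
  Shipping 171, fixed 156 → total 327.
  Any other capacity-feasible assignment to {H1, H2} ships for at least 171.
Total demand is 31 and no other set of sites has combined capacity ≥ 31, so {H1, H2} is the only feasible choice of open sites. Minimum: 327.

327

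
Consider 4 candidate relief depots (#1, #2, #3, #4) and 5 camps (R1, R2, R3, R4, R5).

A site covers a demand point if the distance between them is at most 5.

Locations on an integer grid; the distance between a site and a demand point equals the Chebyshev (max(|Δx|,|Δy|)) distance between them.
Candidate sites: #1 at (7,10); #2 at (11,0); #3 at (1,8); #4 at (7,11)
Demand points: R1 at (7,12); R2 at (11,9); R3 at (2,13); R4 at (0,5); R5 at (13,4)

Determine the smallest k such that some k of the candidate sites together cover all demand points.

3

Coverage sets (demand points within 5 of each site):
  #1: {R1, R2, R3}
  #2: {R5}
  #3: {R3, R4}
  #4: {R1, R2, R3}
No 2 sites suffice: every size-2 union leaves at least one demand point uncovered.
But {#1, #2, #3} covers everything, so the minimum is 3.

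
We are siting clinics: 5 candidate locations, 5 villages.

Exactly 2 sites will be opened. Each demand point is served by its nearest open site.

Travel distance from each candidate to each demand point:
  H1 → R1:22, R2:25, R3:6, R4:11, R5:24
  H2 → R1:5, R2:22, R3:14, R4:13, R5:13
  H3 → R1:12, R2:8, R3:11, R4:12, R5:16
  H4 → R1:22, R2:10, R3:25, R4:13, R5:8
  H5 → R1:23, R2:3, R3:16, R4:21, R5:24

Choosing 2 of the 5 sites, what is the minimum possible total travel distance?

Open {H2, H5}.
  R1→H2 5, R2→H5 3, R3→H2 14, R4→H2 13, R5→H2 13  ⇒ total 48.
Compare {H2, H3}: total 49.
Compare {H2, H4}: total 50.
No size-2 selection does better; minimum is 48.

48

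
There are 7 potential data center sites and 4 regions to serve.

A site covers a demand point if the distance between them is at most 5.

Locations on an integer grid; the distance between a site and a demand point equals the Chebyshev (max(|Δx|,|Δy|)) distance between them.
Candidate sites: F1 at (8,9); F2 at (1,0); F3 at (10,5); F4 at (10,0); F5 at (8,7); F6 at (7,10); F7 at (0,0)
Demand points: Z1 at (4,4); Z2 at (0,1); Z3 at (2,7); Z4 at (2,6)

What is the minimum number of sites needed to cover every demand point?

Coverage sets (demand points within 5 of each site):
  F1: {Z1}
  F2: {Z1, Z2}
  F3: {}
  F4: {}
  F5: {Z1}
  F6: {Z3, Z4}
  F7: {Z1, Z2}
No single site covers all 4 demand points.
But {F2, F6} covers everything, so the minimum is 2.

2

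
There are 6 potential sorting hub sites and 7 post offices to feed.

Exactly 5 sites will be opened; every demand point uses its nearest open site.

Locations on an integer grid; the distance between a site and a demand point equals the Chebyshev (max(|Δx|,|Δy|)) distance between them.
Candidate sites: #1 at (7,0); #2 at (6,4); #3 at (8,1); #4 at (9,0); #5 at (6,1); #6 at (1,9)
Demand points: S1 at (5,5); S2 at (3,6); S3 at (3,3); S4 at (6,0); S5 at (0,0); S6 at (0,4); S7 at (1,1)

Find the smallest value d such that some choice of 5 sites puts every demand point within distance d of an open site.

Open {#1, #2, #3, #4, #5}.
  Farthest demand point is S5 at distance 6 (to #2); all others are ≤ 6.
With {#1, #2, #3, #4, #6} the worst case is 6.
With {#1, #2, #3, #5, #6} the worst case is 6.
No size-5 selection achieves below 6.

6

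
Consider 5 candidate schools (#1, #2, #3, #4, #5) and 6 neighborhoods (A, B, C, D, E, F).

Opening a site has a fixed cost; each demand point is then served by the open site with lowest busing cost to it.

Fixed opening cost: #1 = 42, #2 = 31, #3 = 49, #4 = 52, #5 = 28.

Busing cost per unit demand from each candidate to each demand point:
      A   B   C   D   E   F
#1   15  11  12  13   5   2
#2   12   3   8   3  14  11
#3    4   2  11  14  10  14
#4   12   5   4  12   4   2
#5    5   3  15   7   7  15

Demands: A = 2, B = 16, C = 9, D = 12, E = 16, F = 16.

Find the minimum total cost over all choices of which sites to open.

323

Open {#2, #4}: assign each demand point to its cheapest open site.
  A→#2 2×12=24, B→#2 16×3=48, C→#4 9×4=36, D→#2 12×3=36, E→#4 16×4=64, F→#4 16×2=32
  busing cost 240, fixed 83 → total 323.
Compare {#2, #4, #5}: busing cost 226 + fixed 111 = 337.
Compare {#2, #3, #4}: busing cost 208 + fixed 132 = 340.
Compare {#4, #5}: busing cost 274 + fixed 80 = 354.
All other subsets cost ≥ 337. Minimum total cost: 323.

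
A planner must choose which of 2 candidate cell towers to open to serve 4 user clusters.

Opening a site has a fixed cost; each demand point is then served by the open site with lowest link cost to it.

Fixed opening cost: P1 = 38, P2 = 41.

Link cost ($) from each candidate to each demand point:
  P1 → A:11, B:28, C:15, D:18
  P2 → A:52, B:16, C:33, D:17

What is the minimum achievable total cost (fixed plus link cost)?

Open {P1}: assign each demand point to its cheapest open site.
  A→P1 11, B→P1 28, C→P1 15, D→P1 18
  link cost 72, fixed 38 → total 110.
Compare {P1, P2}: link cost 59 + fixed 79 = 138.
Compare {P2}: link cost 118 + fixed 41 = 159.

110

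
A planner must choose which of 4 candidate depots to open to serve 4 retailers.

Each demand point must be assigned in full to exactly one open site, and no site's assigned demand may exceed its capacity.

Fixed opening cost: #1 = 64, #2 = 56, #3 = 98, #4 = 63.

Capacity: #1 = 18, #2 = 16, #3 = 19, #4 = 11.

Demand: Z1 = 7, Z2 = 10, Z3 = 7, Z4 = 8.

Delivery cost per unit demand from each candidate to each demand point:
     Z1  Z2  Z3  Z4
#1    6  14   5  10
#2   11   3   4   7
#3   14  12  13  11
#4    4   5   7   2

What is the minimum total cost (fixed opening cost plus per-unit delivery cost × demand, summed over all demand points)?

Open {#1, #2, #4}; cheapest assignment that respects the capacities:
  #1 (cap 18, load 14): Z1, Z3 — cost 7×6 + 7×5 = 77
  #2 (cap 16, load 10): Z2 — cost 10×3 = 30
  #4 (cap 11, load 8): Z4 — cost 8×2 = 16
  Shipping 123, fixed 183 → total 306.
  Any other capacity-feasible assignment to {#1, #2, #4} ships for at least 123.
Compare {#1, #2}: its best feasible assignment gives total 386.
Compare {#1, #2, #3, #4}: its best feasible assignment gives total 404.
Every other set of open sites that can feasibly serve all demand totals ≥ 386 even under its best assignment. Minimum: 306.

306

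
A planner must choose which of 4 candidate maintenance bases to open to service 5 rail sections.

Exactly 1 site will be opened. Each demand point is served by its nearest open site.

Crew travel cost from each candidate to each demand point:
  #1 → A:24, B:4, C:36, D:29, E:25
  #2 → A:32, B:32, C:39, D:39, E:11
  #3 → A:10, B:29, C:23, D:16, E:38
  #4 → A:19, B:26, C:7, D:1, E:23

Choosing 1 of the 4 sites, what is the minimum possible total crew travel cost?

76

Open {#4}.
  A→#4 19, B→#4 26, C→#4 7, D→#4 1, E→#4 23  ⇒ total 76.
Compare {#3}: total 116.
Compare {#1}: total 118.
No size-1 selection does better; minimum is 76.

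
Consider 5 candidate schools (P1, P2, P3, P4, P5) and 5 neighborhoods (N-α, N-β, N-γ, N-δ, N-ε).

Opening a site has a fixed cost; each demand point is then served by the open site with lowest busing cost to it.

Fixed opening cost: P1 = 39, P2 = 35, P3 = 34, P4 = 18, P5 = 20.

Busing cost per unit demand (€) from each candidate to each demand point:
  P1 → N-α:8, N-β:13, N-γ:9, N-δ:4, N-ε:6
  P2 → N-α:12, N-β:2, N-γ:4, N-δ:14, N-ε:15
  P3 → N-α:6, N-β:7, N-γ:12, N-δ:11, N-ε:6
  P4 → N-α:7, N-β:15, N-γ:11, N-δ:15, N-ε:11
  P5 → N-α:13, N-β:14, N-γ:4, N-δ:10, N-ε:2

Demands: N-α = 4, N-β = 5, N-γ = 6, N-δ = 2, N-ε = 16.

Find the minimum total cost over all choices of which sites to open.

Open {P2, P4, P5}: assign each demand point to its cheapest open site.
  N-α→P4 4×7=28, N-β→P2 5×2=10, N-γ→P2 6×4=24, N-δ→P5 2×10=20, N-ε→P5 16×2=32
  busing cost 114, fixed 73 → total 187.
Compare {P2, P5}: busing cost 134 + fixed 55 = 189.
Compare {P3, P5}: busing cost 135 + fixed 54 = 189.
Compare {P2, P3, P5}: busing cost 110 + fixed 89 = 199.
All other subsets cost ≥ 189. Minimum total cost: 187.

187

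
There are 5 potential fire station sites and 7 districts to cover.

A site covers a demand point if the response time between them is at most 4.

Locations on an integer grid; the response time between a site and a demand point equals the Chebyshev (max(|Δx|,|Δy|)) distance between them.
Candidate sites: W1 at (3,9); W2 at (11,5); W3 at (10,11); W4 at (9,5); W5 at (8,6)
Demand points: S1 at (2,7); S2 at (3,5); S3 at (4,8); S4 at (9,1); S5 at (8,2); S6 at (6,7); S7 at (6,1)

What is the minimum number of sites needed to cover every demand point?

Coverage sets (demand points within 4 of each site):
  W1: {S1, S2, S3, S6}
  W2: {S4, S5}
  W3: {S6}
  W4: {S4, S5, S6, S7}
  W5: {S3, S5, S6}
No single site covers all 7 demand points.
But {W1, W4} covers everything, so the minimum is 2.

2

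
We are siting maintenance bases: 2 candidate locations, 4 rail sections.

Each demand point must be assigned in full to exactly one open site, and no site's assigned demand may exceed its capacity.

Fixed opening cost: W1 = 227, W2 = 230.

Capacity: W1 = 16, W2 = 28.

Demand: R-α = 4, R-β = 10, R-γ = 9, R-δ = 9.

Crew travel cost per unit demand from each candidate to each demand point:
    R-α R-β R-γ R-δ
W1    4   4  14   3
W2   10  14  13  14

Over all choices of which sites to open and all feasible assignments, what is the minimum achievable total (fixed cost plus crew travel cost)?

756

Open {W1, W2}; cheapest assignment that respects the capacities:
  W1 (cap 16, load 14): R-α, R-β — cost 4×4 + 10×4 = 56
  W2 (cap 28, load 18): R-γ, R-δ — cost 9×13 + 9×14 = 243
  Shipping 299, fixed 457 → total 756.
  Any other capacity-feasible assignment to {W1, W2} ships for at least 299.
Total demand is 32 and no other set of sites has combined capacity ≥ 32, so {W1, W2} is the only feasible choice of open sites. Minimum: 756.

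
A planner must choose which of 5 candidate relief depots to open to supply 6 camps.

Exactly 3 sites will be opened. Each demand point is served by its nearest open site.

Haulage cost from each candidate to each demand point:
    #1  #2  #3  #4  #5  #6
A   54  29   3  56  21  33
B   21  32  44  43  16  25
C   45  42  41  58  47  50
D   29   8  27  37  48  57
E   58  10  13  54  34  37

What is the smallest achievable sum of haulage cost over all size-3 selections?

110

Open {A, B, D}.
  #1→B 21, #2→D 8, #3→A 3, #4→D 37, #5→B 16, #6→B 25  ⇒ total 110.
Compare {A, B, E}: total 118.
Compare {B, D, E}: total 120.
No size-3 selection does better; minimum is 110.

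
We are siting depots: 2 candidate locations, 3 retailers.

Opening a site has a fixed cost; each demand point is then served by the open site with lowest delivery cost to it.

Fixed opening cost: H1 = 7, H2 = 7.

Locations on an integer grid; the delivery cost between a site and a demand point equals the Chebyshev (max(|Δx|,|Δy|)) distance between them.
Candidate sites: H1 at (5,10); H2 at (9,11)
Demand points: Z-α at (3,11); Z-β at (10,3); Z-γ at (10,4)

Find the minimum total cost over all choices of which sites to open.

22

Open {H1}: assign each demand point to its cheapest open site.
  Z-α→H1 2, Z-β→H1 7, Z-γ→H1 6
  delivery cost 15, fixed 7 → total 22.
Compare {H2}: delivery cost 21 + fixed 7 = 28.
Compare {H1, H2}: delivery cost 15 + fixed 14 = 29.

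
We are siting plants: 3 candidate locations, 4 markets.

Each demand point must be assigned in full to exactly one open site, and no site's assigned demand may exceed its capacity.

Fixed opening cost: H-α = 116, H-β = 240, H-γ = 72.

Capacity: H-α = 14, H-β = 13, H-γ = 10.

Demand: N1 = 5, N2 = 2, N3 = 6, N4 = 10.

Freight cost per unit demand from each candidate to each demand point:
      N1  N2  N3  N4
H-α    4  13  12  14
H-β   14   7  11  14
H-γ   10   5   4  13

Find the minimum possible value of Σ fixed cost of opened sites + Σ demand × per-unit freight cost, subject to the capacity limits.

Open {H-α, H-γ}; cheapest assignment that respects the capacities:
  H-α (cap 14, load 13): N1, N2, N3 — cost 5×4 + 2×13 + 6×12 = 118
  H-γ (cap 10, load 10): N4 — cost 10×13 = 130
  Shipping 248, fixed 188 → total 436.
  Any other capacity-feasible assignment to {H-α, H-γ} ships for at least 248.
Compare {H-β, H-γ}: its best feasible assignment gives total 592.
Compare {H-α, H-β}: its best feasible assignment gives total 602.
Every other set of open sites that can feasibly serve all demand totals ≥ 592 even under its best assignment. Minimum: 436.

436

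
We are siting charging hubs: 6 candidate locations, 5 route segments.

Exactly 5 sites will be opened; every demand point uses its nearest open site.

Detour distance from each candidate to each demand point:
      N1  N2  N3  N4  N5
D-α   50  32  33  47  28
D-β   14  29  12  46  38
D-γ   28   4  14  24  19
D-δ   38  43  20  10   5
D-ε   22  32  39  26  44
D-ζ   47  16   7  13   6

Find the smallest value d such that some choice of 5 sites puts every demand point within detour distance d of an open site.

Open {D-α, D-β, D-γ, D-δ, D-ε}.
  Farthest demand point is N1 at detour distance 14 (to D-β); all others are ≤ 14.
With {D-α, D-β, D-γ, D-δ, D-ζ} the worst case is 14.
With {D-α, D-β, D-γ, D-ε, D-ζ} the worst case is 14.
No size-5 selection achieves below 14.

14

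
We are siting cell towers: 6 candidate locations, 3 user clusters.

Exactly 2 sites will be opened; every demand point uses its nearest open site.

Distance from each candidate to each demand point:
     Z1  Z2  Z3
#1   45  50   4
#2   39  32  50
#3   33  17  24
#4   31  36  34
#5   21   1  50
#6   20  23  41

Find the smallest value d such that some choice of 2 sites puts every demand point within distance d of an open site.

Open {#1, #5}.
  Farthest demand point is Z1 at distance 21 (to #5); all others are ≤ 21.
With {#1, #6} the worst case is 23.
With {#3, #5} the worst case is 24.
No size-2 selection achieves below 21.

21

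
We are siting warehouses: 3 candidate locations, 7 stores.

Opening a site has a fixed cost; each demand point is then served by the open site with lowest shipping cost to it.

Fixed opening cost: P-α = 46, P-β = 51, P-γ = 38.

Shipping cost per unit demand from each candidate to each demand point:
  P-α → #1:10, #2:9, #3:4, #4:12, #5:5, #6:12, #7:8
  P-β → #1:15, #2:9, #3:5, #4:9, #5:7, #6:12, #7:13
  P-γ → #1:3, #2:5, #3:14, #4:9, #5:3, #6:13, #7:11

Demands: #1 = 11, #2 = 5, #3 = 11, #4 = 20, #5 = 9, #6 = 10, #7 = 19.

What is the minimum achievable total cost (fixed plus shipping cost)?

Open {P-α, P-γ}: assign each demand point to its cheapest open site.
  #1→P-γ 11×3=33, #2→P-γ 5×5=25, #3→P-α 11×4=44, #4→P-γ 20×9=180, #5→P-γ 9×3=27, #6→P-α 10×12=120, #7→P-α 19×8=152
  shipping cost 581, fixed 84 → total 665.
Compare {P-α, P-β, P-γ}: shipping cost 581 + fixed 135 = 716.
Compare {P-β, P-γ}: shipping cost 649 + fixed 89 = 738.
Compare {P-α, P-β}: shipping cost 696 + fixed 97 = 793.
All other subsets cost ≥ 716. Minimum total cost: 665.

665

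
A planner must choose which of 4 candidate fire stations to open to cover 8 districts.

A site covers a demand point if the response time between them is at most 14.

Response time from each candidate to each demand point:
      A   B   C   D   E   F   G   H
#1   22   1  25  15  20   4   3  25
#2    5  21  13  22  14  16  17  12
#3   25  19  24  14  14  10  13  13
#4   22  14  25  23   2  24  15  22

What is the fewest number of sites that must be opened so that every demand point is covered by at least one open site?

Coverage sets (demand points within 14 of each site):
  #1: {B, F, G}
  #2: {A, C, E, H}
  #3: {D, E, F, G, H}
  #4: {B, E}
No 2 sites suffice: every size-2 union leaves at least one demand point uncovered.
But {#1, #2, #3} covers everything, so the minimum is 3.

3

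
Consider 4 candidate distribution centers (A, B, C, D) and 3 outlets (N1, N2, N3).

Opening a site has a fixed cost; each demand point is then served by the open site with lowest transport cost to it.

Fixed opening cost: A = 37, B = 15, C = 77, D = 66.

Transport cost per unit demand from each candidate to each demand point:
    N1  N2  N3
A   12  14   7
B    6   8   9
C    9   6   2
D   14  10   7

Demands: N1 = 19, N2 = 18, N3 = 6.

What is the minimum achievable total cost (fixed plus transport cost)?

Open {B, C}: assign each demand point to its cheapest open site.
  N1→B 19×6=114, N2→C 18×6=108, N3→C 6×2=12
  transport cost 234, fixed 92 → total 326.
Compare {B}: transport cost 312 + fixed 15 = 327.
Compare {A, B}: transport cost 300 + fixed 52 = 352.
Compare {A, B, C}: transport cost 234 + fixed 129 = 363.
All other subsets cost ≥ 327. Minimum total cost: 326.

326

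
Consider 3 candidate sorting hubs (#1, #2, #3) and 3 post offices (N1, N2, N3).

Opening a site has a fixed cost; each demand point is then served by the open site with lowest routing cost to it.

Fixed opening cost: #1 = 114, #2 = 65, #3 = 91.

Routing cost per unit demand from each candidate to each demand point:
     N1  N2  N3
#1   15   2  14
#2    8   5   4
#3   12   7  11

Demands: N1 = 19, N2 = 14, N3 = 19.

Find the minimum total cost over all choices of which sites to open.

363

Open {#2}: assign each demand point to its cheapest open site.
  N1→#2 19×8=152, N2→#2 14×5=70, N3→#2 19×4=76
  routing cost 298, fixed 65 → total 363.
Compare {#1, #2}: routing cost 256 + fixed 179 = 435.
Compare {#2, #3}: routing cost 298 + fixed 156 = 454.
Compare {#1, #2, #3}: routing cost 256 + fixed 270 = 526.
All other subsets cost ≥ 435. Minimum total cost: 363.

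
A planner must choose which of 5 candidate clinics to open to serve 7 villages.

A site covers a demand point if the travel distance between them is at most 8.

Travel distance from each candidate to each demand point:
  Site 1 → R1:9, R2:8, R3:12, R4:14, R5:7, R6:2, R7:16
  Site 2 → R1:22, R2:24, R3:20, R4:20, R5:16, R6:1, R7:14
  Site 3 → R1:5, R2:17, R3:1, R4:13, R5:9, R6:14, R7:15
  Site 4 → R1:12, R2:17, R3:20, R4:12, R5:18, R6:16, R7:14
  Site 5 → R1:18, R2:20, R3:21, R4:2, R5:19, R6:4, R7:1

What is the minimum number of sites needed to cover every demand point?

Coverage sets (demand points within 8 of each site):
  Site 1: {R2, R5, R6}
  Site 2: {R6}
  Site 3: {R1, R3}
  Site 4: {}
  Site 5: {R4, R6, R7}
No 2 sites suffice: every size-2 union leaves at least one demand point uncovered.
But {Site 1, Site 3, Site 5} covers everything, so the minimum is 3.

3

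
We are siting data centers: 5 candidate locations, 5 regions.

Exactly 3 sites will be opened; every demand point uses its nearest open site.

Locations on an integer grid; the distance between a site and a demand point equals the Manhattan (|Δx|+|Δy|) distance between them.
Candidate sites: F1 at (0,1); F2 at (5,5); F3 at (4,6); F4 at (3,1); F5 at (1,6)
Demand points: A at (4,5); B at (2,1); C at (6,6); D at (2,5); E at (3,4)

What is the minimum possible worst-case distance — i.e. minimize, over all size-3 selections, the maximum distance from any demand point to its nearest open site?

3

Open {F1, F2, F3}.
  Farthest demand point is D at distance 3 (to F2); all others are ≤ 3.
With {F1, F2, F4} the worst case is 3.
With {F1, F2, F5} the worst case is 3.
No size-3 selection achieves below 3.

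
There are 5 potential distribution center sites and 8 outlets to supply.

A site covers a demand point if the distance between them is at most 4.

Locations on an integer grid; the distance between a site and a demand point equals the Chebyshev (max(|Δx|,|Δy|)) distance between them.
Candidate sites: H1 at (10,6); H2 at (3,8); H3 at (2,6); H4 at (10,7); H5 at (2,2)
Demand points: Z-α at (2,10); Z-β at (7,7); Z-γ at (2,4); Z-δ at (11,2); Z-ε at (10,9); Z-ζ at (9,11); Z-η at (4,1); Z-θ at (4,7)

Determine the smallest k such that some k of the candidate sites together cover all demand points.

4

Coverage sets (demand points within 4 of each site):
  H1: {Z-β, Z-δ, Z-ε}
  H2: {Z-α, Z-β, Z-γ, Z-θ}
  H3: {Z-α, Z-γ, Z-θ}
  H4: {Z-β, Z-ε, Z-ζ}
  H5: {Z-γ, Z-η}
No 3 sites suffice: every size-3 union leaves at least one demand point uncovered.
But {H1, H2, H4, H5} covers everything, so the minimum is 4.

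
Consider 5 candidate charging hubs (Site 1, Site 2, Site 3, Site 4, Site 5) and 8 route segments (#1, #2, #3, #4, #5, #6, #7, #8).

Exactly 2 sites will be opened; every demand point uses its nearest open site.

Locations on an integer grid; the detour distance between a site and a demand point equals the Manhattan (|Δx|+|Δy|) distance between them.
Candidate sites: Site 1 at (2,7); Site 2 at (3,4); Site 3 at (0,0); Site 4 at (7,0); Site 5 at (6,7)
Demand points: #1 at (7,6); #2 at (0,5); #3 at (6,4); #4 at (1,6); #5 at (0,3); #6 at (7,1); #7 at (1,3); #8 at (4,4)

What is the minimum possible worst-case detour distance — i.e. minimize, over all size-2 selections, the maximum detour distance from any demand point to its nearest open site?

Open {Site 1, Site 4}.
  Farthest demand point is #1 at detour distance 6 (to Site 1); all others are ≤ 6.
With {Site 2, Site 4} the worst case is 6.
With {Site 1, Site 2} the worst case is 7.
No size-2 selection achieves below 6.

6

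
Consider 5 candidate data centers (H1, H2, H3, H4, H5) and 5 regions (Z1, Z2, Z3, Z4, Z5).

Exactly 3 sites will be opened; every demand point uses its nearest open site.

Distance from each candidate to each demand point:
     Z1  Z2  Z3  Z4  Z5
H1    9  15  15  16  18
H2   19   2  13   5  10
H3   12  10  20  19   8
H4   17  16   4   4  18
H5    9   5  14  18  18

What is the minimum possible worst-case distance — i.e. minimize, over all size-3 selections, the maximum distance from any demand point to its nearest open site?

Open {H3, H4, H5}.
  Farthest demand point is Z1 at distance 9 (to H5); all others are ≤ 9.
With {H1, H2, H4} the worst case is 10.
With {H1, H3, H4} the worst case is 10.
No size-3 selection achieves below 9.

9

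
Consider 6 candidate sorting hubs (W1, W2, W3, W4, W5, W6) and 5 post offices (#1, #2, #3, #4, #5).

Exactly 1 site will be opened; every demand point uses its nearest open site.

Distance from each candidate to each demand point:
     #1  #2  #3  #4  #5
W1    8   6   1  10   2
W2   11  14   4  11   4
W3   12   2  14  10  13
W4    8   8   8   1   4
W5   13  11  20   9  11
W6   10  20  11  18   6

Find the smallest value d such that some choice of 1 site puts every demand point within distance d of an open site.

8

Open {W4}.
  Farthest demand point is #1 at distance 8 (to W4); all others are ≤ 8.
With {W1} the worst case is 10.
With {W2} the worst case is 14.
No size-1 selection achieves below 8.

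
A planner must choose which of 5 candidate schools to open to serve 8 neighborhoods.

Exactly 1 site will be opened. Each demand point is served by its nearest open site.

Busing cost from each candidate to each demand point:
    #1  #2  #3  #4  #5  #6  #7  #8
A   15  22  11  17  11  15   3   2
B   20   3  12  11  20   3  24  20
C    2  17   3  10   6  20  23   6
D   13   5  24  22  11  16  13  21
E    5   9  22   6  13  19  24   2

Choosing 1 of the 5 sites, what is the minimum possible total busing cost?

Open {C}.
  #1→C 2, #2→C 17, #3→C 3, #4→C 10, #5→C 6, #6→C 20, #7→C 23, #8→C 6  ⇒ total 87.
Compare {A}: total 96.
Compare {E}: total 100.
No size-1 selection does better; minimum is 87.

87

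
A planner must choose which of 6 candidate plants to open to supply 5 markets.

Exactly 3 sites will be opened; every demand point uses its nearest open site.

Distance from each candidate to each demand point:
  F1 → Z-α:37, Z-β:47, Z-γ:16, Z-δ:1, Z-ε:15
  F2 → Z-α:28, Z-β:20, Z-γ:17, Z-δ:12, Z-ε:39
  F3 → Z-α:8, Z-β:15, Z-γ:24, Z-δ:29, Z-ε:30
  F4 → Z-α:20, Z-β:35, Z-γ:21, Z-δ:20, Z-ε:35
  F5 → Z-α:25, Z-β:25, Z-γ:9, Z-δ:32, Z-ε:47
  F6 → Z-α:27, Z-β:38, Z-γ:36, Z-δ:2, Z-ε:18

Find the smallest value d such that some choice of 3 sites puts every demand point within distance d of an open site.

Open {F1, F3, F5}.
  Farthest demand point is Z-β at distance 15 (to F3); all others are ≤ 15.
With {F1, F2, F3} the worst case is 16.
With {F1, F3, F4} the worst case is 16.
No size-3 selection achieves below 15.

15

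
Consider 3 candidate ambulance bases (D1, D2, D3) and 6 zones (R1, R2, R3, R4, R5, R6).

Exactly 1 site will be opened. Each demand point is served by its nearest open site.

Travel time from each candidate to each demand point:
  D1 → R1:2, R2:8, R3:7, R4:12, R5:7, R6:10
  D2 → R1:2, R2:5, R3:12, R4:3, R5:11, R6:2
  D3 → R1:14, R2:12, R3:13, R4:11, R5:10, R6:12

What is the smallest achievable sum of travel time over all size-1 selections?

Open {D2}.
  R1→D2 2, R2→D2 5, R3→D2 12, R4→D2 3, R5→D2 11, R6→D2 2  ⇒ total 35.
Compare {D1}: total 46.
Compare {D3}: total 72.

35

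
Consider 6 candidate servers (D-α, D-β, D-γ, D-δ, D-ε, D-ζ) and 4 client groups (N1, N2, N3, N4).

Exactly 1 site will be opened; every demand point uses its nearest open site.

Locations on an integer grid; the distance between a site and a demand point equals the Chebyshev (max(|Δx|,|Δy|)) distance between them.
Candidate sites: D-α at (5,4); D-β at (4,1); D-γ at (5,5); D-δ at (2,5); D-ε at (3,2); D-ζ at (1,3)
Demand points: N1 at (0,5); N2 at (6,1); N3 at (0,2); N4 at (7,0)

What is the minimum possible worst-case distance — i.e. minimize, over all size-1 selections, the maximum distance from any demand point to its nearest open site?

4

Open {D-β}.
  Farthest demand point is N1 at distance 4 (to D-β); all others are ≤ 4.
With {D-ε} the worst case is 4.
With {D-α} the worst case is 5.
No size-1 selection achieves below 4.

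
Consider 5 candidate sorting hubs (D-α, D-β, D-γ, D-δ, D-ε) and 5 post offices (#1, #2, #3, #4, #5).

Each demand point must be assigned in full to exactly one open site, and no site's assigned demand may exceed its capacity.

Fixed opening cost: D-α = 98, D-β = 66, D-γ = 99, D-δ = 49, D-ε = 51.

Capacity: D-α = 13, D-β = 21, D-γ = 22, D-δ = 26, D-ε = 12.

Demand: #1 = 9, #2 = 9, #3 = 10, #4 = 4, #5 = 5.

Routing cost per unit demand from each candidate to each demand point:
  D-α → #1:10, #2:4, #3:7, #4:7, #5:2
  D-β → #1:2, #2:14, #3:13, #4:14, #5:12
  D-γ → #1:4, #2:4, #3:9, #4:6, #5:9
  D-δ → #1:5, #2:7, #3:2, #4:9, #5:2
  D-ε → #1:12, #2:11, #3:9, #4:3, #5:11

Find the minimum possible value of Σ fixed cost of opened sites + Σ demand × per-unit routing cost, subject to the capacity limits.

Open {D-γ, D-δ}; cheapest assignment that respects the capacities:
  D-γ (cap 22, load 22): #1, #2, #4 — cost 9×4 + 9×4 + 4×6 = 96
  D-δ (cap 26, load 15): #3, #5 — cost 10×2 + 5×2 = 30
  Shipping 126, fixed 148 → total 274.
  Any other capacity-feasible assignment to {D-γ, D-δ} ships for at least 126.
Compare {D-β, D-δ}: its best feasible assignment gives total 282.
Compare {D-α, D-δ}: its best feasible assignment gives total 286.
Every other set of open sites that can feasibly serve all demand totals ≥ 282 even under its best assignment. Minimum: 274.

274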